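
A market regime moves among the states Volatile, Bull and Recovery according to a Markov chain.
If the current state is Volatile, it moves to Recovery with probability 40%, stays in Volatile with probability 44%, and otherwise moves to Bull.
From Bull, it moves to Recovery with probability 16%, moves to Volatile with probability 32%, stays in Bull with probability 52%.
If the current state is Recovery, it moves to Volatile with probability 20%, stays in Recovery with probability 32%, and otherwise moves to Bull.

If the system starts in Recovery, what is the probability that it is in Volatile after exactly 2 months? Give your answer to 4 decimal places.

Sum over the intermediate state after 1 month:
P = P(Recovery→Volatile)·P(Volatile→Volatile) + P(Recovery→Bull)·P(Bull→Volatile) + P(Recovery→Recovery)·P(Recovery→Volatile)
  = 0.2×0.44 + 0.48×0.32 + 0.32×0.2
  = 0.0880 + 0.1536 + 0.0640 = 0.3056

0.3056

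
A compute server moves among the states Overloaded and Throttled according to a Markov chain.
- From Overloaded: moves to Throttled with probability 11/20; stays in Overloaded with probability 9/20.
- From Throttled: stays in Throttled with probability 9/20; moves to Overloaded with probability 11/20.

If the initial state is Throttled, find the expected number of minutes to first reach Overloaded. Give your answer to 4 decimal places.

1.8182

Let t(s) be the expected number of minutes to first reach Overloaded from state s, with t(Overloaded) = 0. Conditioning on the first minute:
t(Throttled) = 1 + 0.45·t(Throttled)
Solving: t(Throttled) = 1.8182.
Expected minutes from Throttled to Overloaded: 1.8182.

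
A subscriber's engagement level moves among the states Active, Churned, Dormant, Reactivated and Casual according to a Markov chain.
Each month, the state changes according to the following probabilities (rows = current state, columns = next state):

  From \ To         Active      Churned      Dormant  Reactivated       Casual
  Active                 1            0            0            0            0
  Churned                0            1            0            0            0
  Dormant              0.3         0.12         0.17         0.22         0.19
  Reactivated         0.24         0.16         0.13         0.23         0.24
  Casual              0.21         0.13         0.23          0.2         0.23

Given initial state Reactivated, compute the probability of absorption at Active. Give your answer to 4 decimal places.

0.6232

Let h(s) be the probability of absorption at Active starting from transient state s. Then h(Active) = 1 and h(Churned) = 0. By first-step analysis:
h(Dormant) = 0.3·1 + 0.12·0 + 0.17·h(Dormant) + 0.22·h(Reactivated) + 0.19·h(Casual)
h(Reactivated) = 0.24·1 + 0.16·0 + 0.13·h(Dormant) + 0.23·h(Reactivated) + 0.24·h(Casual)
h(Casual) = 0.21·1 + 0.13·0 + 0.23·h(Dormant) + 0.2·h(Reactivated) + 0.23·h(Casual)
Solving: h(Dormant) = 0.6721, h(Reactivated) = 0.6232, h(Casual) = 0.6353.
Starting from Reactivated, the probability is 0.6232.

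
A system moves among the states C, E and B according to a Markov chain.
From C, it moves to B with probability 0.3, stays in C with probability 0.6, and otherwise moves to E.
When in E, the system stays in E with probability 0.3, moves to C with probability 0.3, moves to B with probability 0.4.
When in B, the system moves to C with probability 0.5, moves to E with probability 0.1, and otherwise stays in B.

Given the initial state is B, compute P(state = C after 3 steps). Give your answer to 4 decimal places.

Propagate the distribution vector 3 steps from B.
After 0 steps: (0.0000, 0.0000, 1.0000)
After 1 step: (0.5000, 0.1000, 0.4000)
After 2 steps: (0.5300, 0.1200, 0.3500)
After 3 steps: (0.5290, 0.1240, 0.3470)
P(in C after 3 steps) = 0.5290

0.5290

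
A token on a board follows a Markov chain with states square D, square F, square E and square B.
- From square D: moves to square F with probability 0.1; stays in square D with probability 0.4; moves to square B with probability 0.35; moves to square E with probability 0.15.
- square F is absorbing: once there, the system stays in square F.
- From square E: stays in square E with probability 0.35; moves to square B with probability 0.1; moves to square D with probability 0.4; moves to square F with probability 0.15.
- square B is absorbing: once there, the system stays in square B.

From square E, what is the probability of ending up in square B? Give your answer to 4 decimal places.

0.6061

Let h(s) be the probability of absorption at square B starting from transient state s. Then h(square B) = 1 and h(square F) = 0. By first-step analysis:
h(square D) = 0.4·h(square D) + 0.1·0 + 0.15·h(square E) + 0.35·1
h(square E) = 0.4·h(square D) + 0.15·0 + 0.35·h(square E) + 0.1·1
Solving: h(square D) = 0.7348, h(square E) = 0.6061.
Starting from square E, the probability is 0.6061.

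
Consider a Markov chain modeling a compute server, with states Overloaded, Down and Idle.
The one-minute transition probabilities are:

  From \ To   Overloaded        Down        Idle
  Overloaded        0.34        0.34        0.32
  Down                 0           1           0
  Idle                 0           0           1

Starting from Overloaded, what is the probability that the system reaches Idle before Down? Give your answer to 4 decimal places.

Let h(s) be the probability of absorption at Idle starting from transient state s. Then h(Idle) = 1 and h(Down) = 0. By first-step analysis:
h(Overloaded) = 0.34·h(Overloaded) + 0.34·0 + 0.32·1
Solving: h(Overloaded) = 0.4848.
Starting from Overloaded, the probability is 0.4848.

0.4848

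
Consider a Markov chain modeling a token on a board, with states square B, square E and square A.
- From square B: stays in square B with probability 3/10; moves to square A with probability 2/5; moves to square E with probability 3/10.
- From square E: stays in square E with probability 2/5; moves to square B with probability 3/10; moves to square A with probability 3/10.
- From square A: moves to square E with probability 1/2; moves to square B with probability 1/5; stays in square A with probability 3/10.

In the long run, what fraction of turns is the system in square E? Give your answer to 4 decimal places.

Let the stationary distribution be π with π = πP and π_1 + π_2 + π_3 = 1.
π_1 = 0.3·π_1 + 0.3·π_2 + 0.2·π_3
π_2 = 0.3·π_1 + 0.4·π_2 + 0.5·π_3
Solving with the normalization constraint gives π = (0.2673, 0.4059, 0.3267).
So the stationary probability of square E is 0.4059.

0.4059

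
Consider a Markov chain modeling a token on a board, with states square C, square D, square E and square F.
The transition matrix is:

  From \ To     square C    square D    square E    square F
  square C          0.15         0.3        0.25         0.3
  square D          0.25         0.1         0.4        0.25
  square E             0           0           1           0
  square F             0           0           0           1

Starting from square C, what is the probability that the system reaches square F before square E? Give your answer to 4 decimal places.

0.5000

Let h(s) be the probability of absorption at square F starting from transient state s. Then h(square F) = 1 and h(square E) = 0. By first-step analysis:
h(square C) = 0.15·h(square C) + 0.3·h(square D) + 0.25·0 + 0.3·1
h(square D) = 0.25·h(square C) + 0.1·h(square D) + 0.4·0 + 0.25·1
Solving: h(square C) = 0.5000, h(square D) = 0.4167.
Starting from square C, the probability is 0.5000.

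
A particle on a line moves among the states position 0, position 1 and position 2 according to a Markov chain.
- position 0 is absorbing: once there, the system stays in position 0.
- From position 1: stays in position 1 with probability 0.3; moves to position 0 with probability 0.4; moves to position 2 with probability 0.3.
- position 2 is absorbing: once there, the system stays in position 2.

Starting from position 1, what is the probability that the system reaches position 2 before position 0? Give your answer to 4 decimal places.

Let h(s) be the probability of absorption at position 2 starting from transient state s. Then h(position 2) = 1 and h(position 0) = 0. By first-step analysis:
h(position 1) = 0.4·0 + 0.3·h(position 1) + 0.3·1
Solving: h(position 1) = 0.4286.
Starting from position 1, the probability is 0.4286.

0.4286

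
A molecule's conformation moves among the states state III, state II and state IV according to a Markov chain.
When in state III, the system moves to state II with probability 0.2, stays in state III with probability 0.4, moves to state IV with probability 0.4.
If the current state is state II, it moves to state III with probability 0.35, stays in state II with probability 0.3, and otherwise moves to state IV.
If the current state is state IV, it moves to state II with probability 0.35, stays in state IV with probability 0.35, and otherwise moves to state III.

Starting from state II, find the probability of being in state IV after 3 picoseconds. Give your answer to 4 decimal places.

Propagate the distribution vector 3 picoseconds from state II.
After 0 picoseconds: (0.0000, 1.0000, 0.0000)
After 1 picosecond: (0.3500, 0.3000, 0.3500)
After 2 picoseconds: (0.3500, 0.2825, 0.3675)
After 3 picoseconds: (0.3491, 0.2834, 0.3675)
P(in state IV after 3 picoseconds) = 0.3675

0.3675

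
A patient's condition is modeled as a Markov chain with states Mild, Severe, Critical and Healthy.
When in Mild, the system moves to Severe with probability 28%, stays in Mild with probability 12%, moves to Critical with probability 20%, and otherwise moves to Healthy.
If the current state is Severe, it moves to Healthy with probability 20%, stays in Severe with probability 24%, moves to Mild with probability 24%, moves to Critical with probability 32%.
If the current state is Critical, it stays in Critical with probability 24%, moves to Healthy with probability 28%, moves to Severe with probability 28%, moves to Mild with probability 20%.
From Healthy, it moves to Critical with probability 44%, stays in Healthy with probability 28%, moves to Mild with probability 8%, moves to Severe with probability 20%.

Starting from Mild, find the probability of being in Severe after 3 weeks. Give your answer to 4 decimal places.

0.2488

Propagate the distribution vector 3 weeks from Mild.
After 0 weeks: (1.0000, 0.0000, 0.0000, 0.0000)
After 1 week: (0.1200, 0.2800, 0.2000, 0.4000)
After 2 weeks: (0.1536, 0.2368, 0.3376, 0.2720)
After 3 weeks: (0.1645, 0.2488, 0.3072, 0.2795)
P(in Severe after 3 weeks) = 0.2488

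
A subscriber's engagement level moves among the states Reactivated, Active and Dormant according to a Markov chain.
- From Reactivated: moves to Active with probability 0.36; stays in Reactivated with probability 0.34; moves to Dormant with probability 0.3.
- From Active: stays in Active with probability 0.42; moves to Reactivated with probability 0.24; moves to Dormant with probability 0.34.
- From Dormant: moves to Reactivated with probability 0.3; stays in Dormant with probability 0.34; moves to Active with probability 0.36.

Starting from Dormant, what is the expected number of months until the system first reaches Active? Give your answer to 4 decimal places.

Let t(s) be the expected number of months to first reach Active from state s, with t(Active) = 0. Conditioning on the first month:
t(Reactivated) = 1 + 0.34·t(Reactivated) + 0.3·t(Dormant)
t(Dormant) = 1 + 0.3·t(Reactivated) + 0.34·t(Dormant)
Solving: t(Reactivated) = 2.7778, t(Dormant) = 2.7778.
Expected months from Dormant to Active: 2.7778.

2.7778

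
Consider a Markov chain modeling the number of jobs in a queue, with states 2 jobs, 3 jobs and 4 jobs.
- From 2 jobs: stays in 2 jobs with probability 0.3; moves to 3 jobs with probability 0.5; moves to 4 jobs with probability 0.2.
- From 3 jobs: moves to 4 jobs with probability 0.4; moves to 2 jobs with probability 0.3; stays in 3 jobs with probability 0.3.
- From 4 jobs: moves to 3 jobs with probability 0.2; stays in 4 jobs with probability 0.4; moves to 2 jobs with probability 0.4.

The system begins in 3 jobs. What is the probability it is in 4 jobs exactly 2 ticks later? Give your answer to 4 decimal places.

Sum over the intermediate state after 1 tick:
P = P(3 jobs→2 jobs)·P(2 jobs→4 jobs) + P(3 jobs→3 jobs)·P(3 jobs→4 jobs) + P(3 jobs→4 jobs)·P(4 jobs→4 jobs)
  = 0.3×0.2 + 0.3×0.4 + 0.4×0.4
  = 0.0600 + 0.1200 + 0.1600 = 0.3400

0.3400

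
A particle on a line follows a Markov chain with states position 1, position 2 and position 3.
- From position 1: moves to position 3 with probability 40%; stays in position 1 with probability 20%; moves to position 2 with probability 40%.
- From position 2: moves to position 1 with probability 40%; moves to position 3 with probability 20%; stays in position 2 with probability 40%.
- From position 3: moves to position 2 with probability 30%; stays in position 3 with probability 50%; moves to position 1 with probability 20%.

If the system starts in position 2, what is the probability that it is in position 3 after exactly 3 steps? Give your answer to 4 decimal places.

0.3580

Propagate the distribution vector 3 steps from position 2.
After 0 steps: (0.0000, 1.0000, 0.0000)
After 1 step: (0.4000, 0.4000, 0.2000)
After 2 steps: (0.2800, 0.3800, 0.3400)
After 3 steps: (0.2760, 0.3660, 0.3580)
P(in position 3 after 3 steps) = 0.3580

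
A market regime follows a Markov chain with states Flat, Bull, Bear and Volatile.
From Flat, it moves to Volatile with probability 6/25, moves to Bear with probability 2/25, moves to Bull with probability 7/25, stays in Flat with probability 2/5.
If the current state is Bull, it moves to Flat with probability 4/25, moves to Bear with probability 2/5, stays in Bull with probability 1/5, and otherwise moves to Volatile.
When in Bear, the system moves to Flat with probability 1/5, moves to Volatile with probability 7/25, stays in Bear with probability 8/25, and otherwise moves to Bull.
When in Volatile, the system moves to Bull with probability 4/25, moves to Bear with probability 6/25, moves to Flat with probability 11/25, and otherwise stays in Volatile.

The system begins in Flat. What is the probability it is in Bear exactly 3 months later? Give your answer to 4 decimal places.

Propagate the distribution vector 3 months from Flat.
After 0 months: (1.0000, 0.0000, 0.0000, 0.0000)
After 1 month: (0.4000, 0.2800, 0.0800, 0.2400)
After 2 months: (0.3264, 0.2224, 0.2272, 0.2240)
After 3 months: (0.3101, 0.2172, 0.2415, 0.2312)
P(in Bear after 3 months) = 0.2415

0.2415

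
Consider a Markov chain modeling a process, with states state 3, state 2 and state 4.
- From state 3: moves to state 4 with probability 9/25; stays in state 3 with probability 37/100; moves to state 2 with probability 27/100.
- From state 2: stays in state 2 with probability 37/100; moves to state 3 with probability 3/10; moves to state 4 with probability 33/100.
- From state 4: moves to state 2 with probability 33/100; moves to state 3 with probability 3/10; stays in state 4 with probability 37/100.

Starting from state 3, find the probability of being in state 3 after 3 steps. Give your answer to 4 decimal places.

0.3228

Propagate the distribution vector 3 steps from state 3.
After 0 steps: (1.0000, 0.0000, 0.0000)
After 1 step: (0.3700, 0.2700, 0.3600)
After 2 steps: (0.3259, 0.3186, 0.3555)
After 3 steps: (0.3228, 0.3232, 0.3540)
P(in state 3 after 3 steps) = 0.3228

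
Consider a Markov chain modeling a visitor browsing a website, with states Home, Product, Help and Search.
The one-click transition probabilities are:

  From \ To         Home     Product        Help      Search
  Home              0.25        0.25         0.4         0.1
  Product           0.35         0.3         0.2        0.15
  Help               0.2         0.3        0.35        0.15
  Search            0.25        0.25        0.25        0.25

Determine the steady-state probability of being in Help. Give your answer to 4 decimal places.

Let the stationary distribution be π with π = πP and π_1 + π_2 + π_3 + π_4 = 1.
π_1 = 0.25·π_1 + 0.35·π_2 + 0.2·π_3 + 0.25·π_4
π_2 = 0.25·π_1 + 0.3·π_2 + 0.3·π_3 + 0.25·π_4
π_3 = 0.4·π_1 + 0.2·π_2 + 0.35·π_3 + 0.25·π_4
Solving with the normalization constraint gives π = (0.2626, 0.2793, 0.3060, 0.1521).
So the stationary probability of Help is 0.3060.

0.3060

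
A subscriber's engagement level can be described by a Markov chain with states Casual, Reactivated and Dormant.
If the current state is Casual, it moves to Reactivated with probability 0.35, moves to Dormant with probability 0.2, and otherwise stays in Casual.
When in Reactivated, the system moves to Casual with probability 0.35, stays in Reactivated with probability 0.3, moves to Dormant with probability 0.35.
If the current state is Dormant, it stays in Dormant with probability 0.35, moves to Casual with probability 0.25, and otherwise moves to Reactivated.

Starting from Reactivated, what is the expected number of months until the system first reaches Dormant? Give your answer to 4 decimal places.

Let t(s) be the expected number of months to first reach Dormant from state s, with t(Dormant) = 0. Conditioning on the first month:
t(Casual) = 1 + 0.45·t(Casual) + 0.35·t(Reactivated)
t(Reactivated) = 1 + 0.35·t(Casual) + 0.3·t(Reactivated)
Solving: t(Casual) = 4.0000, t(Reactivated) = 3.4286.
Expected months from Reactivated to Dormant: 3.4286.

3.4286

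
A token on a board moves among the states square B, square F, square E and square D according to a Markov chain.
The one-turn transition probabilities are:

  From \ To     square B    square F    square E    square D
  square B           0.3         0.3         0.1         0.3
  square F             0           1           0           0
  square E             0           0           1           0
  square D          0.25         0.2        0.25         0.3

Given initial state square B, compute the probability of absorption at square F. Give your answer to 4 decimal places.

Let h(s) be the probability of absorption at square F starting from transient state s. Then h(square F) = 1 and h(square E) = 0. By first-step analysis:
h(square B) = 0.3·h(square B) + 0.3·1 + 0.1·0 + 0.3·h(square D)
h(square D) = 0.25·h(square B) + 0.2·1 + 0.25·0 + 0.3·h(square D)
Solving: h(square B) = 0.6506, h(square D) = 0.5181.
Starting from square B, the probability is 0.6506.

0.6506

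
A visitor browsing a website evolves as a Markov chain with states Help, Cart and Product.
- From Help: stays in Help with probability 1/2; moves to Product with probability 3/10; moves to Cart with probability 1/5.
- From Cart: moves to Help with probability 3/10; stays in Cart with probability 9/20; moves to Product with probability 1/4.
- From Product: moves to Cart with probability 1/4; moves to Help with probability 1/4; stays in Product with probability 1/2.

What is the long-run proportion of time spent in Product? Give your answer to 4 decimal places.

Let the stationary distribution be π with π = πP and π_1 + π_2 + π_3 = 1.
π_1 = 0.5·π_1 + 0.3·π_2 + 0.25·π_3
π_2 = 0.2·π_1 + 0.45·π_2 + 0.25·π_3
Solving with the normalization constraint gives π = (0.3527, 0.2905, 0.3568).
So the stationary probability of Product is 0.3568.

0.3568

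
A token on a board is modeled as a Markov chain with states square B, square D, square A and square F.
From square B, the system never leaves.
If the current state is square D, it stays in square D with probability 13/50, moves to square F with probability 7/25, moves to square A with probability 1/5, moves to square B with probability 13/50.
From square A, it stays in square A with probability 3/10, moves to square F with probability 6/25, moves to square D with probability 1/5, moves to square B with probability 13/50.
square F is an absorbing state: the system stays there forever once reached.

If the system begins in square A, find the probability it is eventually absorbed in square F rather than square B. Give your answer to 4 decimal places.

0.4887

Let h(s) be the probability of absorption at square F starting from transient state s. Then h(square F) = 1 and h(square B) = 0. By first-step analysis:
h(square D) = 0.26·0 + 0.26·h(square D) + 0.2·h(square A) + 0.28·1
h(square A) = 0.26·0 + 0.2·h(square D) + 0.3·h(square A) + 0.24·1
Solving: h(square D) = 0.5105, h(square A) = 0.4887.
Starting from square A, the probability is 0.4887.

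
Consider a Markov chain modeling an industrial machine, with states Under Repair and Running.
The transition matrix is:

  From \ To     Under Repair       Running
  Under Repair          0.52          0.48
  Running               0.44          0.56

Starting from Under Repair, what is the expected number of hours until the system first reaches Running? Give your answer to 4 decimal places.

Let t(s) be the expected number of hours to first reach Running from state s, with t(Running) = 0. Conditioning on the first hour:
t(Under Repair) = 1 + 0.52·t(Under Repair)
Solving: t(Under Repair) = 2.0833.
Expected hours from Under Repair to Running: 2.0833.

2.0833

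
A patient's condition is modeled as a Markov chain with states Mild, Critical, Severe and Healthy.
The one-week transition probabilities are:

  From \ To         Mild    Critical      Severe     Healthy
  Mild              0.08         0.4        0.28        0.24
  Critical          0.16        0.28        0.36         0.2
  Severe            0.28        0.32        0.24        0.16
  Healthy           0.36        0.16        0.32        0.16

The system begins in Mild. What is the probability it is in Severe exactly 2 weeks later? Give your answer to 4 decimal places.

0.3104

Propagate the distribution vector 2 weeks from Mild.
After 0 weeks: (1.0000, 0.0000, 0.0000, 0.0000)
After 1 week: (0.0800, 0.4000, 0.2800, 0.2400)
After 2 weeks: (0.2352, 0.2720, 0.3104, 0.1824)
P(in Severe after 2 weeks) = 0.3104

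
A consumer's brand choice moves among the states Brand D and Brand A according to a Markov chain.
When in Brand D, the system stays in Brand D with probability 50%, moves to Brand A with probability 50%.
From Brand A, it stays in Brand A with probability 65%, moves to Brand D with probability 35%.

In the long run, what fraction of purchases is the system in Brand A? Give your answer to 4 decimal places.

Let the stationary distribution be π with π = πP and π_1 + π_2 = 1.
π_1 = 0.5·π_1 + 0.35·π_2
Solving with the normalization constraint gives π = (0.4118, 0.5882).
So the stationary probability of Brand A is 0.5882.

0.5882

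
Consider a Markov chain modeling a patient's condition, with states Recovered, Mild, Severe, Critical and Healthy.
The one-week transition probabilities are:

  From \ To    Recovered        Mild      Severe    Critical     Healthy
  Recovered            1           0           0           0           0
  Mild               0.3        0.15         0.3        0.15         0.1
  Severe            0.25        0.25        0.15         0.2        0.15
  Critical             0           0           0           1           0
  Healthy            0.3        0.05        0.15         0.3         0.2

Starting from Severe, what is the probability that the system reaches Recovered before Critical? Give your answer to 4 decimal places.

Let h(s) be the probability of absorption at Recovered starting from transient state s. Then h(Recovered) = 1 and h(Critical) = 0. By first-step analysis:
h(Mild) = 0.3·1 + 0.15·h(Mild) + 0.3·h(Severe) + 0.15·0 + 0.1·h(Healthy)
h(Severe) = 0.25·1 + 0.25·h(Mild) + 0.15·h(Severe) + 0.2·0 + 0.15·h(Healthy)
h(Healthy) = 0.3·1 + 0.05·h(Mild) + 0.15·h(Severe) + 0.3·0 + 0.2·h(Healthy)
Solving: h(Mild) = 0.6140, h(Severe) = 0.5664, h(Healthy) = 0.5196.
Starting from Severe, the probability is 0.5664.

0.5664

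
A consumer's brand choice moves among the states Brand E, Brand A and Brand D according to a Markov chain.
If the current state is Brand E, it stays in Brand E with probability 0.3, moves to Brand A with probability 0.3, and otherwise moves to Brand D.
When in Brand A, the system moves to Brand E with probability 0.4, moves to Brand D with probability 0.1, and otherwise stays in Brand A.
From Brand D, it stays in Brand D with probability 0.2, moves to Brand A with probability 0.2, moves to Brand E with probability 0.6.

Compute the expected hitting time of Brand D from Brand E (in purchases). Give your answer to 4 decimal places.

3.4783

Let t(s) be the expected number of purchases to first reach Brand D from state s, with t(Brand D) = 0. Conditioning on the first purchase:
t(Brand E) = 1 + 0.3·t(Brand E) + 0.3·t(Brand A)
t(Brand A) = 1 + 0.4·t(Brand E) + 0.5·t(Brand A)
Solving: t(Brand E) = 3.4783, t(Brand A) = 4.7826.
Expected purchases from Brand E to Brand D: 3.4783.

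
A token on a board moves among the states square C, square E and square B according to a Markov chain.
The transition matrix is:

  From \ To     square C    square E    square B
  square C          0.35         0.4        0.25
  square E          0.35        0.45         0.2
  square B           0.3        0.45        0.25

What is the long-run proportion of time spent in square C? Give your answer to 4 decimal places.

Let the stationary distribution be π with π = πP and π_1 + π_2 + π_3 = 1.
π_1 = 0.35·π_1 + 0.35·π_2 + 0.3·π_3
π_2 = 0.4·π_1 + 0.45·π_2 + 0.45·π_3
Solving with the normalization constraint gives π = (0.3386, 0.4331, 0.2283).
So the stationary probability of square C is 0.3386.

0.3386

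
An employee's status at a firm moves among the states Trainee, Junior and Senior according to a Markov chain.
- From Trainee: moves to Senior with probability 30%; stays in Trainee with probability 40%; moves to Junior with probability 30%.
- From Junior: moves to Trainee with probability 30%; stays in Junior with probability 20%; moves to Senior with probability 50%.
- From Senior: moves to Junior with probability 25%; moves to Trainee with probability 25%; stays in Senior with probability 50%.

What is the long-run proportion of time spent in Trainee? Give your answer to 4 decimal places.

0.3090

Let the stationary distribution be π with π = πP and π_1 + π_2 + π_3 = 1.
π_1 = 0.4·π_1 + 0.3·π_2 + 0.25·π_3
π_2 = 0.3·π_1 + 0.2·π_2 + 0.25·π_3
Solving with the normalization constraint gives π = (0.3090, 0.2528, 0.4382).
So the stationary probability of Trainee is 0.3090.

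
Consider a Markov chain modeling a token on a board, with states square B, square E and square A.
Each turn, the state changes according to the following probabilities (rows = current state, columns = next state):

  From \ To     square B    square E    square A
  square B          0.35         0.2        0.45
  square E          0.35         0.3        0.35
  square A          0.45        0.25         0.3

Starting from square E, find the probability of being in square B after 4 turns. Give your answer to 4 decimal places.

0.3870

Propagate the distribution vector 4 turns from square E.
After 0 turns: (0.0000, 1.0000, 0.0000)
After 1 turn: (0.3500, 0.3000, 0.3500)
After 2 turns: (0.3850, 0.2475, 0.3675)
After 3 turns: (0.3868, 0.2431, 0.3701)
After 4 turns: (0.3870, 0.2428, 0.3702)
P(in square B after 4 turns) = 0.3870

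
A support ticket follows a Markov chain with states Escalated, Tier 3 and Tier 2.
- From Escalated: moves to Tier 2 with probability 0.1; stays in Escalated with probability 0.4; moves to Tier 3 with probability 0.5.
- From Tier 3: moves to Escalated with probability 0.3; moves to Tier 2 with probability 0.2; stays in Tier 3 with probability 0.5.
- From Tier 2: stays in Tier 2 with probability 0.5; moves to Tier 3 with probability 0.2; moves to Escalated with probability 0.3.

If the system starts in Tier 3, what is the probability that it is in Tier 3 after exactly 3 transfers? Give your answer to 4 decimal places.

0.4310

Propagate the distribution vector 3 transfers from Tier 3.
After 0 transfers: (0.0000, 1.0000, 0.0000)
After 1 transfer: (0.3000, 0.5000, 0.2000)
After 2 transfers: (0.3300, 0.4400, 0.2300)
After 3 transfers: (0.3330, 0.4310, 0.2360)
P(in Tier 3 after 3 transfers) = 0.4310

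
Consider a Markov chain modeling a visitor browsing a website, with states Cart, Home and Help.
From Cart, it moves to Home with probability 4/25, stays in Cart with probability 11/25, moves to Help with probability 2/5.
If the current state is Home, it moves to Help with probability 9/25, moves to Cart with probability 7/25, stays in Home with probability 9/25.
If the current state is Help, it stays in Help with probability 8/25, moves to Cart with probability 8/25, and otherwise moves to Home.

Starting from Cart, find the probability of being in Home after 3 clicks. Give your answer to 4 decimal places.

Propagate the distribution vector 3 clicks from Cart.
After 0 clicks: (1.0000, 0.0000, 0.0000)
After 1 click: (0.4400, 0.1600, 0.4000)
After 2 clicks: (0.3664, 0.2720, 0.3616)
After 3 clicks: (0.3531, 0.2867, 0.3602)
P(in Home after 3 clicks) = 0.2867

0.2867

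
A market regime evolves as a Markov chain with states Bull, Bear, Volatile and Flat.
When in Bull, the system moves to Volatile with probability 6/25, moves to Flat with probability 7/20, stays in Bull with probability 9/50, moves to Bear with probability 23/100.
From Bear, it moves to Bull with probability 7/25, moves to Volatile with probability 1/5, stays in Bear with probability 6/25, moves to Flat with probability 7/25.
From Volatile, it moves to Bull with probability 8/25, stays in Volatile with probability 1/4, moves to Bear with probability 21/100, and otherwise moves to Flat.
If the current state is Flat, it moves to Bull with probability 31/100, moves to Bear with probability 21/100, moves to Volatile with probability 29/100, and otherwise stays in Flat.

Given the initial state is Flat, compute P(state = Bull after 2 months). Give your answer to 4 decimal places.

0.2663

Propagate the distribution vector 2 months from Flat.
After 0 months: (0.0000, 0.0000, 0.0000, 1.0000)
After 1 month: (0.3100, 0.2100, 0.2900, 0.1900)
After 2 months: (0.2663, 0.2225, 0.2440, 0.2672)
P(in Bull after 2 months) = 0.2663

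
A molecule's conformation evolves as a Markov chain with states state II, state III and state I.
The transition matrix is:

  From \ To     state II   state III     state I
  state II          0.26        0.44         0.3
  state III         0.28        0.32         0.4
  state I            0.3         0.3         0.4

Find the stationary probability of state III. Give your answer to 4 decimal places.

Let the stationary distribution be π with π = πP and π_1 + π_2 + π_3 = 1.
π_1 = 0.26·π_1 + 0.28·π_2 + 0.3·π_3
π_2 = 0.44·π_1 + 0.32·π_2 + 0.3·π_3
Solving with the normalization constraint gives π = (0.2818, 0.3464, 0.3718).
So the stationary probability of state III is 0.3464.

0.3464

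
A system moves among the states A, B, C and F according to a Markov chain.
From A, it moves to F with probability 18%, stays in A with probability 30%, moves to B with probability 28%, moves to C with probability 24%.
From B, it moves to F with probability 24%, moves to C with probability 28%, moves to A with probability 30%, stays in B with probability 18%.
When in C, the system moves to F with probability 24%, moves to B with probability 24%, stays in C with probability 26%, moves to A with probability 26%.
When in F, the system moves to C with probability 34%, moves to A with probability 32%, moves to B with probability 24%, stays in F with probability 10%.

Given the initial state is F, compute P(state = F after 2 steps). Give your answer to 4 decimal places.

Propagate the distribution vector 2 steps from F.
After 0 steps: (0.0000, 0.0000, 0.0000, 1.0000)
After 1 step: (0.3200, 0.2400, 0.3400, 0.1000)
After 2 steps: (0.2884, 0.2384, 0.2664, 0.2068)
P(in F after 2 steps) = 0.2068

0.2068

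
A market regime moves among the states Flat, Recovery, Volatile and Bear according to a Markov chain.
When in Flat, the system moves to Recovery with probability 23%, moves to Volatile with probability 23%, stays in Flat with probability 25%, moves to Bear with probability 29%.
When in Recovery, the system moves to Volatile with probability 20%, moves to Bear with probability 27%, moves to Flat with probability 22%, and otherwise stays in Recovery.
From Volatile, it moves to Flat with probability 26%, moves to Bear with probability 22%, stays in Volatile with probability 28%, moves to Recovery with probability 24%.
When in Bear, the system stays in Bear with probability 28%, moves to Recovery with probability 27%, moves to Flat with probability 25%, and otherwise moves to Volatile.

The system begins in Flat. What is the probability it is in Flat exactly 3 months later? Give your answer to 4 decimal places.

Propagate the distribution vector 3 months from Flat.
After 0 months: (1.0000, 0.0000, 0.0000, 0.0000)
After 1 month: (0.2500, 0.2300, 0.2300, 0.2900)
After 2 months: (0.2454, 0.2623, 0.2259, 0.2664)
After 3 months: (0.2444, 0.2639, 0.2254, 0.2663)
P(in Flat after 3 months) = 0.2444

0.2444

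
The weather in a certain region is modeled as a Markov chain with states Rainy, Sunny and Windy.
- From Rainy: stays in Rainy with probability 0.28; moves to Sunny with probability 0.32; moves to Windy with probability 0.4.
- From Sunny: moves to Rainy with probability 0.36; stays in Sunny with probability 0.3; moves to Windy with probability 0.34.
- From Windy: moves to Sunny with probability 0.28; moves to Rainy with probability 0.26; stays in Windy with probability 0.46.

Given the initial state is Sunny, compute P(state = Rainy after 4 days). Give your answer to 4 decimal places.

Propagate the distribution vector 4 days from Sunny.
After 0 days: (0.0000, 1.0000, 0.0000)
After 1 day: (0.3600, 0.3000, 0.3400)
After 2 days: (0.2972, 0.3004, 0.4024)
After 3 days: (0.2960, 0.2979, 0.4061)
After 4 days: (0.2957, 0.2978, 0.4065)
P(in Rainy after 4 days) = 0.2957

0.2957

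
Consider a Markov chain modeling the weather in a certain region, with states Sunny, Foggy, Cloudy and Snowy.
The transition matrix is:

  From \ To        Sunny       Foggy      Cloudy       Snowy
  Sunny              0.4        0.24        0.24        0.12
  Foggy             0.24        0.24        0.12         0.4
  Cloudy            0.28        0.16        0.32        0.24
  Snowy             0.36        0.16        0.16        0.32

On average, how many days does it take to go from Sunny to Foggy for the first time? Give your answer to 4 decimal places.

4.8663

Let t(s) be the expected number of days to first reach Foggy from state s, with t(Foggy) = 0. Conditioning on the first day:
t(Sunny) = 1 + 0.4·t(Sunny) + 0.24·t(Cloudy) + 0.12·t(Snowy)
t(Cloudy) = 1 + 0.28·t(Sunny) + 0.32·t(Cloudy) + 0.24·t(Snowy)
t(Snowy) = 1 + 0.36·t(Sunny) + 0.16·t(Cloudy) + 0.32·t(Snowy)
Solving: t(Sunny) = 4.8663, t(Cloudy) = 5.3467, t(Snowy) = 5.3049.
Expected days from Sunny to Foggy: 4.8663.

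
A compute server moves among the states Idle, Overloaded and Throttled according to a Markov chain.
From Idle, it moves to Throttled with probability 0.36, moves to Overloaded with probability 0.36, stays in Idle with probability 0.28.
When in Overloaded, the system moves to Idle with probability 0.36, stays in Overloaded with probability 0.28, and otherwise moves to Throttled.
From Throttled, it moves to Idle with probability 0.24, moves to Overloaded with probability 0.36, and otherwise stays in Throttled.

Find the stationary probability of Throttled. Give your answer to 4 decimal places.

Let the stationary distribution be π with π = πP and π_1 + π_2 + π_3 = 1.
π_1 = 0.28·π_1 + 0.36·π_2 + 0.24·π_3
π_2 = 0.36·π_1 + 0.28·π_2 + 0.36·π_3
Solving with the normalization constraint gives π = (0.2917, 0.3333, 0.3750).
So the stationary probability of Throttled is 0.3750.

0.3750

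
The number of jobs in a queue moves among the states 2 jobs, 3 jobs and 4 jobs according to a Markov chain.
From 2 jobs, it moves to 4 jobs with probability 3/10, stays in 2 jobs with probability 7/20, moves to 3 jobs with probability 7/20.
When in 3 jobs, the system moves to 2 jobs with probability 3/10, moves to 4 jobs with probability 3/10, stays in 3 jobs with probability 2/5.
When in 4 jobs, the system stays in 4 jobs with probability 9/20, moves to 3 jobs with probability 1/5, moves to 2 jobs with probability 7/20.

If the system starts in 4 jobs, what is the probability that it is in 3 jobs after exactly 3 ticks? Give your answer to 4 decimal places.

0.3095

Propagate the distribution vector 3 ticks from 4 jobs.
After 0 ticks: (0.0000, 0.0000, 1.0000)
After 1 tick: (0.3500, 0.2000, 0.4500)
After 2 ticks: (0.3400, 0.2925, 0.3675)
After 3 ticks: (0.3354, 0.3095, 0.3551)
P(in 3 jobs after 3 ticks) = 0.3095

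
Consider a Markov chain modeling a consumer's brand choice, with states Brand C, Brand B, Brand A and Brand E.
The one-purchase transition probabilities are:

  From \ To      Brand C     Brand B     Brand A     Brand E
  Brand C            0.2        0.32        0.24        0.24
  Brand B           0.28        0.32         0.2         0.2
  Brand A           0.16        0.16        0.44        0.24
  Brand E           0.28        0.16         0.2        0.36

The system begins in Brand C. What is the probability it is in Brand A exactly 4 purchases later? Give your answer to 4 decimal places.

0.2747

Propagate the distribution vector 4 purchases from Brand C.
After 0 purchases: (1.0000, 0.0000, 0.0000, 0.0000)
After 1 purchase: (0.2000, 0.3200, 0.2400, 0.2400)
After 2 purchases: (0.2352, 0.2432, 0.2656, 0.2560)
After 3 purchases: (0.2293, 0.2365, 0.2732, 0.2610)
After 4 purchases: (0.2289, 0.2345, 0.2747, 0.2619)
P(in Brand A after 4 purchases) = 0.2747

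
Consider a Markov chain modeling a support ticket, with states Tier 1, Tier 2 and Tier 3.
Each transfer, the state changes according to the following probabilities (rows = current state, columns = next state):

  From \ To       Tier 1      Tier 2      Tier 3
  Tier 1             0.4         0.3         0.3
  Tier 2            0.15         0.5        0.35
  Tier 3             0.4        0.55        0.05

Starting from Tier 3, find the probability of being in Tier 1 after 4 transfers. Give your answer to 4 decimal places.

Propagate the distribution vector 4 transfers from Tier 3.
After 0 transfers: (0.0000, 0.0000, 1.0000)
After 1 transfer: (0.4000, 0.5500, 0.0500)
After 2 transfers: (0.2625, 0.4225, 0.3150)
After 3 transfers: (0.2944, 0.4633, 0.2424)
After 4 transfers: (0.2842, 0.4532, 0.2626)
P(in Tier 1 after 4 transfers) = 0.2842

0.2842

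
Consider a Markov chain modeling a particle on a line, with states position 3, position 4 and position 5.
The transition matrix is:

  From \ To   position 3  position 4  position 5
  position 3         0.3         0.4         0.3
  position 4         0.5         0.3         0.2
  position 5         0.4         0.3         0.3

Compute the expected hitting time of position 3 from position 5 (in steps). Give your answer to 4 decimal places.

Let t(s) be the expected number of steps to first reach position 3 from state s, with t(position 3) = 0. Conditioning on the first step:
t(position 4) = 1 + 0.3·t(position 4) + 0.2·t(position 5)
t(position 5) = 1 + 0.3·t(position 4) + 0.3·t(position 5)
Solving: t(position 4) = 2.0930, t(position 5) = 2.3256.
Expected steps from position 5 to position 3: 2.3256.

2.3256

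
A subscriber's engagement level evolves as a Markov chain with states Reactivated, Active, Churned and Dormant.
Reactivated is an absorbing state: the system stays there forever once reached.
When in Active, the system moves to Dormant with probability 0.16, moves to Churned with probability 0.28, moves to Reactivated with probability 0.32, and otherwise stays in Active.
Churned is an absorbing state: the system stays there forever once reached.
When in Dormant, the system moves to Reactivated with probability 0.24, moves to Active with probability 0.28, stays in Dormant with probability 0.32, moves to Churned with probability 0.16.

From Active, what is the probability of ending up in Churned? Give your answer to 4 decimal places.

0.4576

Let h(s) be the probability of absorption at Churned starting from transient state s. Then h(Churned) = 1 and h(Reactivated) = 0. By first-step analysis:
h(Active) = 0.32·0 + 0.24·h(Active) + 0.28·1 + 0.16·h(Dormant)
h(Dormant) = 0.24·0 + 0.28·h(Active) + 0.16·1 + 0.32·h(Dormant)
Solving: h(Active) = 0.4576, h(Dormant) = 0.4237.
Starting from Active, the probability is 0.4576.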